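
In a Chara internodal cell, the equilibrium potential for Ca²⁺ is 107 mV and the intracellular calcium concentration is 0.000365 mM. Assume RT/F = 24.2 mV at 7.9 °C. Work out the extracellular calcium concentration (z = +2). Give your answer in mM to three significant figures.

2.53 mM

Nernst: E = (24.2/2) · ln([out]/[in]), so ln([out]/[in]) = 107.0 × 2 / 24.2 = 8.8430.
[out]/[in] = e^(8.8430) = 6926.
[out] = 6926 × 0.000365 = 2.528 mM.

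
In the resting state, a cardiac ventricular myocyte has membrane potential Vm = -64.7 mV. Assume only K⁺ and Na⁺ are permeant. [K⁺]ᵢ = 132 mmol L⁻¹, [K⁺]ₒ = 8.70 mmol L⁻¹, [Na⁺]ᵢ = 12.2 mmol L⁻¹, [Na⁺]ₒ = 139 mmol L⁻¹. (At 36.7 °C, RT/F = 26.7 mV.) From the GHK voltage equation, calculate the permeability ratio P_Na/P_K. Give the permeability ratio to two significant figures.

Let α = P_Na/P_K. GHK: Vm = 26.7·ln[(Kₒ + α·Naₒ)/(Kᵢ + α·Naᵢ)].
e^(Vm/26.7) = e^(-64.7/26.7) = 0.088636
So 0.088636·(Kᵢ + α·Naᵢ) = Kₒ + α·Naₒ → α = (0.088636·132.0 − 8.7) / (139.0 − 0.088636·12.2)
α = (11.7 − 8.7) / (139.0 − 1.081) = 3/137.9 = 0.02175

0.022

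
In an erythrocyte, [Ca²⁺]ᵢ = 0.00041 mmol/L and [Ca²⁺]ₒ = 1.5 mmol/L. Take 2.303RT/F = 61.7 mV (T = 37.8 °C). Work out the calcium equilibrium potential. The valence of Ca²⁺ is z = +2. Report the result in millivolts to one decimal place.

E = (61.7/z) · log₁₀([Ca²⁺]_out/[Ca²⁺]_in) with z = +2.
= (61.7/2) · log₁₀(1.5/0.00041) = 30.85 · log₁₀(3659)
= 30.85 · (3.5633) = 109.93 mV

109.9 mV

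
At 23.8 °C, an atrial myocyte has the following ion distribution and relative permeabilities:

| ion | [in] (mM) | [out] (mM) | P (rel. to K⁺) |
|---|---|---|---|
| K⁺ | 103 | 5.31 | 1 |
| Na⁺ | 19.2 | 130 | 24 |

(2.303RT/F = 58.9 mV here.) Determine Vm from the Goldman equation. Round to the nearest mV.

44 mV

Vm = 58.9 · log₁₀[(Σ P·[cation]ₒ + Σ P·[anion]ᵢ) / (Σ P·[cation]ᵢ + Σ P·[anion]ₒ)]
Numerator = 1×5.31 + 24×130 = 3125
Denominator = 1×103 + 24×19.2 = 563.8
Vm = 58.9 · log₁₀(5.5433) = 58.9 × (0.7438) = 43.81 mV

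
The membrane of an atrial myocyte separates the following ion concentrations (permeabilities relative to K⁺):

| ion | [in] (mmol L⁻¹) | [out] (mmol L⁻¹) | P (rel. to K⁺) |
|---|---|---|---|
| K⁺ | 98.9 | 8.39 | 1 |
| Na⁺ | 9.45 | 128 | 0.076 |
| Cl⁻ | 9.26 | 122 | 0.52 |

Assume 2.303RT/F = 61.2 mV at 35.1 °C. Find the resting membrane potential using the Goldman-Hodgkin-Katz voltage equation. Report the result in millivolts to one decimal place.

-52.1 mV

Vm = 61.2 · log₁₀[(Σ P·[cation]ₒ + Σ P·[anion]ᵢ) / (Σ P·[cation]ᵢ + Σ P·[anion]ₒ)]
Numerator = 1×8.39 + 0.076×128 + 0.52×9.26 = 22.93
Denominator = 1×98.9 + 0.076×9.45 + 0.52×122 = 163.1
Vm = 61.2 · log₁₀(0.14064) = 61.2 × (-0.8519) = -52.13 mV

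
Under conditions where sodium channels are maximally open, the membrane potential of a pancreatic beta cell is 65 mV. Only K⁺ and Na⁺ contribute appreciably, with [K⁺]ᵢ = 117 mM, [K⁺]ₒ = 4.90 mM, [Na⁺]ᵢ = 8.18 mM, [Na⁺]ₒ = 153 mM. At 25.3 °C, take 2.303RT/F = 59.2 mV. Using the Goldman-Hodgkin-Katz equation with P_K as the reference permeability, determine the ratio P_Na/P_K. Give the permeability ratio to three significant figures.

28.9

Let α = P_Na/P_K. GHK: Vm = 59.2·log₁₀[(Kₒ + α·Naₒ)/(Kᵢ + α·Naᵢ)].
10^(Vm/59.2) = 10^(65.0/59.2) = 12.531
So 12.531·(Kᵢ + α·Naᵢ) = Kₒ + α·Naₒ → α = (12.531·117.0 − 4.9) / (153.0 − 12.531·8.18)
α = (1466 − 4.9) / (153.0 − 102.5) = 1461/50.5 = 28.93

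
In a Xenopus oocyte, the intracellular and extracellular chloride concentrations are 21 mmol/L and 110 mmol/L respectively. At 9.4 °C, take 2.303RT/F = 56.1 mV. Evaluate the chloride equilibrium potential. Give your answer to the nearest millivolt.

E = (56.1/z) · log₁₀([Cl⁻]_out/[Cl⁻]_in) with z = -1.
For an anion, dividing by z = -1 reverses the sign.
= (56.1/-1) · log₁₀(110/21) = -56.10 · log₁₀(5.238)
= -56.10 · (0.7192) = -40.35 mV

-40 mV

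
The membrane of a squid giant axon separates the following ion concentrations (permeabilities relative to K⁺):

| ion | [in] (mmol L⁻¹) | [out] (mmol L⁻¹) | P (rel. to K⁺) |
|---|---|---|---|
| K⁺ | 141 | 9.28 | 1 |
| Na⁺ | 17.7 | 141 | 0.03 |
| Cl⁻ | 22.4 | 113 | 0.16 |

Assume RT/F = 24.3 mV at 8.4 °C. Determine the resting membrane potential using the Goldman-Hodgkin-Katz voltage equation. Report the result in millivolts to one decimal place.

-54.3 mV

Vm = 24.3 · ln[(Σ P·[cation]ₒ + Σ P·[anion]ᵢ) / (Σ P·[cation]ᵢ + Σ P·[anion]ₒ)]
Numerator = 1×9.28 + 0.03×141 + 0.16×22.4 = 17.09
Denominator = 1×141 + 0.03×17.7 + 0.16×113 = 159.6
Vm = 24.3 · ln(0.1071) = 24.3 × (-2.2340) = -54.29 mV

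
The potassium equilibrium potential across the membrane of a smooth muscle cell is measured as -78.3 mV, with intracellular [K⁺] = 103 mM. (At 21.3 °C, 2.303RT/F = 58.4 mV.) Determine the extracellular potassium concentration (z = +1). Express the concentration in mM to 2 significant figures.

Nernst: E = (58.4/1) · log₁₀([out]/[in]), so log₁₀([out]/[in]) = -78.3 × 1 / 58.4 = -1.3408.
[out]/[in] = 10^(-1.3408) = 0.04563.
[out] = 0.04563 × 103 = 4.7 mM.

4.7 mM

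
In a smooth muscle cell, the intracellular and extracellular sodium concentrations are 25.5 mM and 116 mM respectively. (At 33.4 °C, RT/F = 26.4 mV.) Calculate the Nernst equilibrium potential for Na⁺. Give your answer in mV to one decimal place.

40.0 mV

E = (26.4/z) · ln([Na⁺]_out/[Na⁺]_in) with z = +1.
= (26.4/1) · ln(116/25.5) = 26.40 · ln(4.549)
= 26.40 · (1.5149) = 39.99 mV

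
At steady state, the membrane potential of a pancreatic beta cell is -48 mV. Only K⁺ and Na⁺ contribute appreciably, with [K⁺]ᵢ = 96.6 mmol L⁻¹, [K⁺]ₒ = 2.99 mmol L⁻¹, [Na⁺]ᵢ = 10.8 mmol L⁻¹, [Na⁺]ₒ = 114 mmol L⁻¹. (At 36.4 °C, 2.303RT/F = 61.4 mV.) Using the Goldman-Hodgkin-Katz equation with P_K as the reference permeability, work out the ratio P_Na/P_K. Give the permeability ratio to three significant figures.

Let α = P_Na/P_K. GHK: Vm = 61.4·log₁₀[(Kₒ + α·Naₒ)/(Kᵢ + α·Naᵢ)].
10^(Vm/61.4) = 10^(-48.0/61.4) = 0.16529
So 0.16529·(Kᵢ + α·Naᵢ) = Kₒ + α·Naₒ → α = (0.16529·96.6 − 2.99) / (114.0 − 0.16529·10.8)
α = (15.97 − 2.99) / (114.0 − 1.785) = 12.98/112.2 = 0.1156

0.116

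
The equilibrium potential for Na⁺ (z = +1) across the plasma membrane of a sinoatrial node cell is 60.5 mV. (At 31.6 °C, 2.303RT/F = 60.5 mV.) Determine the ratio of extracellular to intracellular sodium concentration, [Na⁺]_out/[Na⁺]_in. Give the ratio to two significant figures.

10

log₁₀([out]/[in]) = E·z/(60.5) = 60.5 × 1 / 60.5 = 1.0000
[out]/[in] = 10^(1.0000) = 10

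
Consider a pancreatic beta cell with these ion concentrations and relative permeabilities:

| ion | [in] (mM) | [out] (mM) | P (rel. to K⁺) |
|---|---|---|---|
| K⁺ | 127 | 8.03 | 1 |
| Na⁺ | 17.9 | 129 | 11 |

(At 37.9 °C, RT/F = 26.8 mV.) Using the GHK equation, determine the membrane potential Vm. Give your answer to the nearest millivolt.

Vm = 26.8 · ln[(Σ P·[cation]ₒ + Σ P·[anion]ᵢ) / (Σ P·[cation]ᵢ + Σ P·[anion]ₒ)]
Numerator = 1×8.03 + 11×129 = 1427
Denominator = 1×127 + 11×17.9 = 323.9
Vm = 26.8 · ln(4.4058) = 26.8 × (1.4829) = 39.74 mV

40 mV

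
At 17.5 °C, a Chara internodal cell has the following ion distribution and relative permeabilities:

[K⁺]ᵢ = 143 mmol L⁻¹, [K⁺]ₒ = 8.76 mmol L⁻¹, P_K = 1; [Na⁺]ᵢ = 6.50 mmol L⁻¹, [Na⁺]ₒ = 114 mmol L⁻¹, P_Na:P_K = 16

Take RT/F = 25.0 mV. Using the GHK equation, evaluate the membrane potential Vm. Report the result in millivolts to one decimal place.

50.1 mV

Vm = 25.0 · ln[(Σ P·[cation]ₒ + Σ P·[anion]ᵢ) / (Σ P·[cation]ᵢ + Σ P·[anion]ₒ)]
Numerator = 1×8.76 + 16×114 = 1833
Denominator = 1×143 + 16×6.50 = 247
Vm = 25.0 · ln(7.4201) = 25.0 × (2.0042) = 50.10 mV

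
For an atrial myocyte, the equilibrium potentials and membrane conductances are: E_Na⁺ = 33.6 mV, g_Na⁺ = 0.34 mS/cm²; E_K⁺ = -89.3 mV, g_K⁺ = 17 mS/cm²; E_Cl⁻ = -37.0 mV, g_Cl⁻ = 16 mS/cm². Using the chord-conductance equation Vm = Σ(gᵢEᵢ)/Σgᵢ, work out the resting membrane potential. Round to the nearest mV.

Σ gᵢEᵢ = 0.34·(33.6) + 17·(-89.3) + 16·(-37.0) = -2098.68
Σ gᵢ = 0.34 + 17 + 16 = 33.34
Vm = -2098.68 / 33.34 = -62.95 mV

-63 mV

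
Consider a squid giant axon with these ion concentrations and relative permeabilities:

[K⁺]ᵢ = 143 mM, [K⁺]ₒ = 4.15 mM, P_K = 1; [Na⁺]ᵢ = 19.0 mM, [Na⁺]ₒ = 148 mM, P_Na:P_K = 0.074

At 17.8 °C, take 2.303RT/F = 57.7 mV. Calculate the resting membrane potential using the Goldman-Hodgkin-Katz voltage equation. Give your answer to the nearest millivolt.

-57 mV

Vm = 57.7 · log₁₀[(Σ P·[cation]ₒ + Σ P·[anion]ᵢ) / (Σ P·[cation]ᵢ + Σ P·[anion]ₒ)]
Numerator = 1×4.15 + 0.074×148 = 15.1
Denominator = 1×143 + 0.074×19.0 = 144.4
Vm = 57.7 · log₁₀(0.10458) = 57.7 × (-0.9806) = -56.58 mV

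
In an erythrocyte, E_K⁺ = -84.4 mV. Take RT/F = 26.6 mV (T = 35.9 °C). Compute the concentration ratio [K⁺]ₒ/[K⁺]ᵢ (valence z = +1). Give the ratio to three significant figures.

ln([out]/[in]) = E·z/(26.6) = -84.4 × 1 / 26.6 = -3.1729
[out]/[in] = e^(-3.1729) = 0.04188

0.0419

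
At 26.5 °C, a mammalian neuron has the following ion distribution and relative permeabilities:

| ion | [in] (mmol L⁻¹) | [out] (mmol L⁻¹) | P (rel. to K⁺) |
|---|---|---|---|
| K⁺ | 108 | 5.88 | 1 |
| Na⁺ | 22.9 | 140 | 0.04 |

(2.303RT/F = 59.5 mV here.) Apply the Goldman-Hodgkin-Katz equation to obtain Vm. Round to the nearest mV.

-58 mV

Vm = 59.5 · log₁₀[(Σ P·[cation]ₒ + Σ P·[anion]ᵢ) / (Σ P·[cation]ᵢ + Σ P·[anion]ₒ)]
Numerator = 1×5.88 + 0.04×140 = 11.48
Denominator = 1×108 + 0.04×22.9 = 108.9
Vm = 59.5 · log₁₀(0.1054) = 59.5 × (-0.9771) = -58.14 mV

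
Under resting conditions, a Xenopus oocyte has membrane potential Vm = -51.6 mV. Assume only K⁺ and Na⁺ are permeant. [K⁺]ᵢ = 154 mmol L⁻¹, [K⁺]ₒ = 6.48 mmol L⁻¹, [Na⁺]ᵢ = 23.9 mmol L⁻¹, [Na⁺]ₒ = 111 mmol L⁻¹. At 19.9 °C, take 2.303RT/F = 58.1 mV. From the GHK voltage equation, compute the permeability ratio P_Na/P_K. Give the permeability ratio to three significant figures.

Let α = P_Na/P_K. GHK: Vm = 58.1·log₁₀[(Kₒ + α·Naₒ)/(Kᵢ + α·Naᵢ)].
10^(Vm/58.1) = 10^(-51.6/58.1) = 0.12938
So 0.12938·(Kᵢ + α·Naᵢ) = Kₒ + α·Naₒ → α = (0.12938·154.0 − 6.48) / (111.0 − 0.12938·23.9)
α = (19.92 − 6.48) / (111.0 − 3.092) = 13.44/107.9 = 0.1246

0.125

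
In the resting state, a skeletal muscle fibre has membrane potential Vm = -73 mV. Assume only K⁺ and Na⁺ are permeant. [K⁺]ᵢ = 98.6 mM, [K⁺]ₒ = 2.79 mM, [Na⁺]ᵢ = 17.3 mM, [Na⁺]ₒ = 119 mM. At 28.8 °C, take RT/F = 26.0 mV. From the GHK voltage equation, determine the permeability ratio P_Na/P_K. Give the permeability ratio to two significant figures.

Let α = P_Na/P_K. GHK: Vm = 26.0·ln[(Kₒ + α·Naₒ)/(Kᵢ + α·Naᵢ)].
e^(Vm/26.0) = e^(-73.0/26.0) = 0.060344
So 0.060344·(Kᵢ + α·Naᵢ) = Kₒ + α·Naₒ → α = (0.060344·98.6 − 2.79) / (119.0 − 0.060344·17.3)
α = (5.95 − 2.79) / (119.0 − 1.044) = 3.16/118 = 0.02679

0.027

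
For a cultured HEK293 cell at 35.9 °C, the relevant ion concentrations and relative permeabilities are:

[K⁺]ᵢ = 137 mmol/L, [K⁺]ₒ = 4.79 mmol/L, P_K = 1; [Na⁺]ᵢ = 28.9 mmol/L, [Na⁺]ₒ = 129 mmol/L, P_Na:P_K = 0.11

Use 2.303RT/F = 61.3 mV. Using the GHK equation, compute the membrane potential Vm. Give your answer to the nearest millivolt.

-53 mV

Vm = 61.3 · log₁₀[(Σ P·[cation]ₒ + Σ P·[anion]ᵢ) / (Σ P·[cation]ᵢ + Σ P·[anion]ₒ)]
Numerator = 1×4.79 + 0.11×129 = 18.98
Denominator = 1×137 + 0.11×28.9 = 140.2
Vm = 61.3 · log₁₀(0.1354) = 61.3 × (-0.8684) = -53.23 mV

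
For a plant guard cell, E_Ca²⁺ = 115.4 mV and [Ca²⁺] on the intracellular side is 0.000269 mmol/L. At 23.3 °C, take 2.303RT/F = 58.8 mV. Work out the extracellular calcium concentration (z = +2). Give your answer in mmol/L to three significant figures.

Nernst: E = (58.8/2) · log₁₀([out]/[in]), so log₁₀([out]/[in]) = 115.4 × 2 / 58.8 = 3.9252.
[out]/[in] = 10^(3.9252) = 8417.
[out] = 8417 × 0.000269 = 2.264 mmol/L.

2.26 mmol/L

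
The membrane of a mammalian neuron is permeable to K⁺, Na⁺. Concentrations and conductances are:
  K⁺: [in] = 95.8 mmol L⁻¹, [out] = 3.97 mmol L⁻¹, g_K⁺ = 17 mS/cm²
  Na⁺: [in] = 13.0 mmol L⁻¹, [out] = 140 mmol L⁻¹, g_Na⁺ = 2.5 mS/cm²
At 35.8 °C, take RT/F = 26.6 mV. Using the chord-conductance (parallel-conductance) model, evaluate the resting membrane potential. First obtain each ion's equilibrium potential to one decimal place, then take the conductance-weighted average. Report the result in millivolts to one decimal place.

E_K⁺ = (26.6/1)·ln(3.97/95.8) = -84.7 mV
E_Na⁺ = (26.6/1)·ln(140/13.0) = 63.2 mV
Vm = (Σ gᵢEᵢ)/(Σ gᵢ) = (17·-84.7 + 2.5·63.2) / (17 + 2.5)
= -1281.90 / 19.5 = -65.74 mV

-65.7 mV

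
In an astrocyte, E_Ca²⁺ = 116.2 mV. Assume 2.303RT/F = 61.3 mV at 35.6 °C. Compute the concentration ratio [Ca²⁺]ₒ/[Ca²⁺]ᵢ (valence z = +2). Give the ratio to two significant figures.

log₁₀([out]/[in]) = E·z/(61.3) = 116.2 × 2 / 61.3 = 3.7912
[out]/[in] = 10^(3.7912) = 6183

6200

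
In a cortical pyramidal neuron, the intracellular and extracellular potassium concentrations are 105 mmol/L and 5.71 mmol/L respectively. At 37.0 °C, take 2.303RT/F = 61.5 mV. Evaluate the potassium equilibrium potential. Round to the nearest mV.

-78 mV

E = (61.5/z) · log₁₀([K⁺]_out/[K⁺]_in) with z = +1.
= (61.5/1) · log₁₀(5.71/105) = 61.50 · log₁₀(0.05438)
= 61.50 · (-1.2646) = -77.77 mV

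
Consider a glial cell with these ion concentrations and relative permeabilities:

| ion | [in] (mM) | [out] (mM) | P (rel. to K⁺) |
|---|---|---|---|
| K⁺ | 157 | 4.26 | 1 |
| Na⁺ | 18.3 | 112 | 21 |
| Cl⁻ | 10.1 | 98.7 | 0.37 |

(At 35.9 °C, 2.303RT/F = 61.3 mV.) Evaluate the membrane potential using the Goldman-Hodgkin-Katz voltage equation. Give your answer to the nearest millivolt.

37 mV

Vm = 61.3 · log₁₀[(Σ P·[cation]ₒ + Σ P·[anion]ᵢ) / (Σ P·[cation]ᵢ + Σ P·[anion]ₒ)]
Numerator = 1×4.26 + 21×112 + 0.37×10.1 = 2360
Denominator = 1×157 + 21×18.3 + 0.37×98.7 = 577.8
Vm = 61.3 · log₁₀(4.0843) = 61.3 × (0.6111) = 37.46 mV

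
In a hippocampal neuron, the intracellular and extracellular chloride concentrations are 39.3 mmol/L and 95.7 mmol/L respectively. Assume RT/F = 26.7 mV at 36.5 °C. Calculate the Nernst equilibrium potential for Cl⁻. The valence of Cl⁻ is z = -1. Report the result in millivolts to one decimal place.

E = (26.7/z) · ln([Cl⁻]_out/[Cl⁻]_in) with z = -1.
For an anion, dividing by z = -1 reverses the sign.
= (26.7/-1) · ln(95.7/39.3) = -26.70 · ln(2.435)
= -26.70 · (0.8900) = -23.76 mV

-23.8 mV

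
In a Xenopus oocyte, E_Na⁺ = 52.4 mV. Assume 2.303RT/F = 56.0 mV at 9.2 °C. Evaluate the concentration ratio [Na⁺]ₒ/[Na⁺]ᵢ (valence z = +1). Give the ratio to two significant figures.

8.6

log₁₀([out]/[in]) = E·z/(56.0) = 52.4 × 1 / 56.0 = 0.9357
[out]/[in] = 10^(0.9357) = 8.624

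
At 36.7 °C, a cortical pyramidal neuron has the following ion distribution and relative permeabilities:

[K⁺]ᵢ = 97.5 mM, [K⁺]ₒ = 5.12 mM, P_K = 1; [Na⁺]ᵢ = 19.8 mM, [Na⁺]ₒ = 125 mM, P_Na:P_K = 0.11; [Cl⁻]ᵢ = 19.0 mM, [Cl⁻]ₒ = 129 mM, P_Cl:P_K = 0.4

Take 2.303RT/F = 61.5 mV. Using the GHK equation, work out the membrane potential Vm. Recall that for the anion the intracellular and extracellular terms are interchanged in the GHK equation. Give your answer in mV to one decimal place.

Vm = 61.5 · log₁₀[(Σ P·[cation]ₒ + Σ P·[anion]ᵢ) / (Σ P·[cation]ᵢ + Σ P·[anion]ₒ)]
Numerator = 1×5.12 + 0.11×125 + 0.4×19.0 = 26.47
Denominator = 1×97.5 + 0.11×19.8 + 0.4×129 = 151.3
Vm = 61.5 · log₁₀(0.17498) = 61.5 × (-0.7570) = -46.56 mV

-46.6 mV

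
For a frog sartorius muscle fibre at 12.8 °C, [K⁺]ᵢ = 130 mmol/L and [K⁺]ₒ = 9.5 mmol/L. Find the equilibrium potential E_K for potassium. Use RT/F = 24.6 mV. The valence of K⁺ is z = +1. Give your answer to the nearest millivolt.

-64 mV

E = (24.6/z) · ln([K⁺]_out/[K⁺]_in) with z = +1.
= (24.6/1) · ln(9.5/130) = 24.60 · ln(0.07308)
= 24.60 · (-2.6162) = -64.36 mV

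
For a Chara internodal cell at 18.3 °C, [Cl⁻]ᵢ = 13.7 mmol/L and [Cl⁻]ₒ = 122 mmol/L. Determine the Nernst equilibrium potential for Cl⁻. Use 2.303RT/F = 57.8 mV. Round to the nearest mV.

-55 mV

E = (57.8/z) · log₁₀([Cl⁻]_out/[Cl⁻]_in) with z = -1.
For an anion, dividing by z = -1 reverses the sign.
= (57.8/-1) · log₁₀(122/13.7) = -57.80 · log₁₀(8.905)
= -57.80 · (0.9496) = -54.89 mV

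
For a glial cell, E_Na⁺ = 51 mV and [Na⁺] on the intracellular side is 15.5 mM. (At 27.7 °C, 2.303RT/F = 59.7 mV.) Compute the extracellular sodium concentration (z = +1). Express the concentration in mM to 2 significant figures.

Nernst: E = (59.7/1) · log₁₀([out]/[in]), so log₁₀([out]/[in]) = 51.0 × 1 / 59.7 = 0.8543.
[out]/[in] = 10^(0.8543) = 7.149.
[out] = 7.149 × 15.5 = 110.8 mM.

110 mM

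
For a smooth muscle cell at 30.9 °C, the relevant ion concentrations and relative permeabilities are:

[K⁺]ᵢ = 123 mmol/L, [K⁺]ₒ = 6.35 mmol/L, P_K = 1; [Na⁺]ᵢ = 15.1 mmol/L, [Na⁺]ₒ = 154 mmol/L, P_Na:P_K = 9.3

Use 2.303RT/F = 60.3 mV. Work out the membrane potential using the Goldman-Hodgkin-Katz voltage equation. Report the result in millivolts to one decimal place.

44.5 mV

Vm = 60.3 · log₁₀[(Σ P·[cation]ₒ + Σ P·[anion]ᵢ) / (Σ P·[cation]ᵢ + Σ P·[anion]ₒ)]
Numerator = 1×6.35 + 9.3×154 = 1439
Denominator = 1×123 + 9.3×15.1 = 263.4
Vm = 60.3 · log₁₀(5.4608) = 60.3 × (0.7373) = 44.46 mV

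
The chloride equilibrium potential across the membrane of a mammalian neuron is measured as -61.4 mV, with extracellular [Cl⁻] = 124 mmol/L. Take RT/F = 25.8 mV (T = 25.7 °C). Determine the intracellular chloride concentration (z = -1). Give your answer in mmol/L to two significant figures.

11 mmol/L

Nernst: E = (25.8/-1) · ln([out]/[in]), so ln([out]/[in]) = -61.4 × -1 / 25.8 = 2.3798.
[out]/[in] = e^(2.3798) = 10.8.
[in] = 124 / 10.8 = 11.48 mmol/L.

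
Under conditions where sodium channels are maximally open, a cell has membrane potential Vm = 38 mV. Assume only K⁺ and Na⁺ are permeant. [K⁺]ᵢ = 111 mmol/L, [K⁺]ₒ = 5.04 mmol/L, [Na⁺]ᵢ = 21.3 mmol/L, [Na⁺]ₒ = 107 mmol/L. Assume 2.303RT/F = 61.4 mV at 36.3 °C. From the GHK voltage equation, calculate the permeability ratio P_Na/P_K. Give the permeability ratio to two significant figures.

Let α = P_Na/P_K. GHK: Vm = 61.4·log₁₀[(Kₒ + α·Naₒ)/(Kᵢ + α·Naᵢ)].
10^(Vm/61.4) = 10^(38.0/61.4) = 4.1581
So 4.1581·(Kᵢ + α·Naᵢ) = Kₒ + α·Naₒ → α = (4.1581·111.0 − 5.04) / (107.0 − 4.1581·21.3)
α = (461.5 − 5.04) / (107.0 − 88.57) = 456.5/18.43 = 24.77

25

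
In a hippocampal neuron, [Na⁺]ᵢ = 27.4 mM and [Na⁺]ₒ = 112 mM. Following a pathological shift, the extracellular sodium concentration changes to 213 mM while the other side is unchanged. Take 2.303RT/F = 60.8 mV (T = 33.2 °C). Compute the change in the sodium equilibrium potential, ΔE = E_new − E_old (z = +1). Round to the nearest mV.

17 mV

E_old = (60.8/1)·log₁₀(112/27.4) = 37.18 mV
E_new = (60.8/1)·log₁₀(213/27.4) = 54.15 mV
ΔE = 54.15 − (37.18) = 16.97 mV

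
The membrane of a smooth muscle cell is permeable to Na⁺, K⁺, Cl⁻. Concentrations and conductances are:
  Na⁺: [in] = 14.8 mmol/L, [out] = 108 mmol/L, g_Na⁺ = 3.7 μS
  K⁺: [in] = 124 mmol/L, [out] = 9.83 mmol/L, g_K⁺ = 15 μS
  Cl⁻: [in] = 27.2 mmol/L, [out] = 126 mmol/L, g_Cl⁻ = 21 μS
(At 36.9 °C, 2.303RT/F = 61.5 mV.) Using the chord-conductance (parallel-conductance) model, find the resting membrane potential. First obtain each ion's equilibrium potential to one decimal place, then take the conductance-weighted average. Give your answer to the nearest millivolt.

E_Na⁺ = (61.5/1)·log₁₀(108/14.8) = 53.1 mV
E_K⁺ = (61.5/1)·log₁₀(9.83/124) = -67.7 mV
E_Cl⁻ = (61.5/-1)·log₁₀(126/27.2) = -40.9 mV
Vm = (Σ gᵢEᵢ)/(Σ gᵢ) = (3.7·53.1 + 15·-67.7 + 21·-40.9) / (3.7 + 15 + 21)
= -1677.93 / 39.7 = -42.27 mV

-42 mV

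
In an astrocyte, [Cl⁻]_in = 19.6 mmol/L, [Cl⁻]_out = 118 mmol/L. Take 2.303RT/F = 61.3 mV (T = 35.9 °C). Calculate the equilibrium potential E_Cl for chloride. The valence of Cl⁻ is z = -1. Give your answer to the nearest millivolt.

E = (61.3/z) · log₁₀([Cl⁻]_out/[Cl⁻]_in) with z = -1.
For an anion, dividing by z = -1 reverses the sign.
= (61.3/-1) · log₁₀(118/19.6) = -61.30 · log₁₀(6.02)
= -61.30 · (0.7796) = -47.79 mV

-48 mV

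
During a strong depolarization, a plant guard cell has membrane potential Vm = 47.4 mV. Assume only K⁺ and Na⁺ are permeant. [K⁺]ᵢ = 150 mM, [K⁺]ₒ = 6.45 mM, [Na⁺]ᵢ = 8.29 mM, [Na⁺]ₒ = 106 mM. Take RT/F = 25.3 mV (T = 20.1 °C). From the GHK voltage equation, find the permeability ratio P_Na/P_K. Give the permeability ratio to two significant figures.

Let α = P_Na/P_K. GHK: Vm = 25.3·ln[(Kₒ + α·Naₒ)/(Kᵢ + α·Naᵢ)].
e^(Vm/25.3) = e^(47.4/25.3) = 6.5112
So 6.5112·(Kᵢ + α·Naᵢ) = Kₒ + α·Naₒ → α = (6.5112·150.0 − 6.45) / (106.0 − 6.5112·8.29)
α = (976.7 − 6.45) / (106.0 − 53.98) = 970.2/52.02 = 18.65

19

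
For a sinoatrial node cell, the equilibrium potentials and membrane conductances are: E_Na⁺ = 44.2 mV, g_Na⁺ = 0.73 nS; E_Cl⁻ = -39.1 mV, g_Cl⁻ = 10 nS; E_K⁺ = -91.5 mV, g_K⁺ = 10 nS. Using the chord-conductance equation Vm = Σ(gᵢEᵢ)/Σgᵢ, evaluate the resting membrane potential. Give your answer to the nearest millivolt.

-61 mV

Σ gᵢEᵢ = 0.73·(44.2) + 10·(-39.1) + 10·(-91.5) = -1273.73
Σ gᵢ = 0.73 + 10 + 10 = 20.73
Vm = -1273.73 / 20.73 = -61.44 mV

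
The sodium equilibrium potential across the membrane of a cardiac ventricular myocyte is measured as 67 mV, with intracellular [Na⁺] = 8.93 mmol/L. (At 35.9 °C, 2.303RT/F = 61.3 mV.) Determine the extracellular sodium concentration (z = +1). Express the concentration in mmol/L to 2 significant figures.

Nernst: E = (61.3/1) · log₁₀([out]/[in]), so log₁₀([out]/[in]) = 67.0 × 1 / 61.3 = 1.0930.
[out]/[in] = 10^(1.0930) = 12.39.
[out] = 12.39 × 8.93 = 110.6 mmol/L.

110 mmol/L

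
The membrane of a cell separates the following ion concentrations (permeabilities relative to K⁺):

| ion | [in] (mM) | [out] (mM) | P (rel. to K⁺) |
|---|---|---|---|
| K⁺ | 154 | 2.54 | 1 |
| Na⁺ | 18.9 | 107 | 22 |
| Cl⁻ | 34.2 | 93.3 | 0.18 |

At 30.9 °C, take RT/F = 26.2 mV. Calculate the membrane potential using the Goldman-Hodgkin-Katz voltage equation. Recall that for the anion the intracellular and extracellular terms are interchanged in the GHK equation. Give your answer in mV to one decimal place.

Vm = 26.2 · ln[(Σ P·[cation]ₒ + Σ P·[anion]ᵢ) / (Σ P·[cation]ᵢ + Σ P·[anion]ₒ)]
Numerator = 1×2.54 + 22×107 + 0.18×34.2 = 2363
Denominator = 1×154 + 22×18.9 + 0.18×93.3 = 586.6
Vm = 26.2 · ln(4.0278) = 26.2 × (1.3932) = 36.50 mV

36.5 mV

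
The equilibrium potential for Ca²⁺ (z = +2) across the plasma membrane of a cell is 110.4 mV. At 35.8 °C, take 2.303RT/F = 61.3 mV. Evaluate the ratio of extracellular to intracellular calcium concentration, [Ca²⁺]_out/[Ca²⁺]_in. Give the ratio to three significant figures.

4000

log₁₀([out]/[in]) = E·z/(61.3) = 110.4 × 2 / 61.3 = 3.6020
[out]/[in] = 10^(3.6020) = 3999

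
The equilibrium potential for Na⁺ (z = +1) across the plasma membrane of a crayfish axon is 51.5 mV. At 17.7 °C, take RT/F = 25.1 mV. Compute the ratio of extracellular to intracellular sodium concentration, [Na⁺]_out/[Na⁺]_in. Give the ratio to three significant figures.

ln([out]/[in]) = E·z/(25.1) = 51.5 × 1 / 25.1 = 2.0518
[out]/[in] = e^(2.0518) = 7.782

7.78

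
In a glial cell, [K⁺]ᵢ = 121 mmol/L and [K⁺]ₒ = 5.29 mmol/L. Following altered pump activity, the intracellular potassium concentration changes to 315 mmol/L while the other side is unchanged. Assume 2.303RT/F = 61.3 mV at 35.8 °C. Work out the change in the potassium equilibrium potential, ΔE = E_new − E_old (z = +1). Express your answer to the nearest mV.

E_old = (61.3/1)·log₁₀(5.29/121) = -83.33 mV
E_new = (61.3/1)·log₁₀(5.29/315) = -108.80 mV
ΔE = -108.80 − (-83.33) = -25.47 mV

-25 mV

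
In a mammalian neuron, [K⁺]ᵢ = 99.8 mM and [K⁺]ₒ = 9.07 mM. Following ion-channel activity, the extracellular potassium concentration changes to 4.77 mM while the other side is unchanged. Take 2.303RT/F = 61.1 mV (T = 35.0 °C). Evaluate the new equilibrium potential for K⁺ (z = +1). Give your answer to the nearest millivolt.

-81 mV

After the shift: [K⁺]_out = 4.77, [K⁺]_in = 99.8 mM.
E_new = (61.1/1)·log₁₀(4.77/99.8) = 61.10 · (-1.3206) = -80.69 mV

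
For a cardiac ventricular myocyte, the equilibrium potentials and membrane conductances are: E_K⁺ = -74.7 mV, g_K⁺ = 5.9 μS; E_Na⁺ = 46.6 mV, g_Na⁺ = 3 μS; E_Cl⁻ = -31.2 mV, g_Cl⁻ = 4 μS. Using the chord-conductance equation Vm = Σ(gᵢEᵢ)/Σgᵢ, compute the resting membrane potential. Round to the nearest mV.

-33 mV

Σ gᵢEᵢ = 5.9·(-74.7) + 3·(46.6) + 4·(-31.2) = -425.73
Σ gᵢ = 5.9 + 3 + 4 = 12.9
Vm = -425.73 / 12.9 = -33.00 mV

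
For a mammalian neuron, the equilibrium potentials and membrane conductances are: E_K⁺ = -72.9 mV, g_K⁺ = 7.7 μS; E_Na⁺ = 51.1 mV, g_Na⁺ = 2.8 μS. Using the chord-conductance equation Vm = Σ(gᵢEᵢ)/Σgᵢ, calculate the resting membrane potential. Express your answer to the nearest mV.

-40 mV

Σ gᵢEᵢ = 7.7·(-72.9) + 2.8·(51.1) = -418.25
Σ gᵢ = 7.7 + 2.8 = 10.5
Vm = -418.25 / 10.5 = -39.83 mV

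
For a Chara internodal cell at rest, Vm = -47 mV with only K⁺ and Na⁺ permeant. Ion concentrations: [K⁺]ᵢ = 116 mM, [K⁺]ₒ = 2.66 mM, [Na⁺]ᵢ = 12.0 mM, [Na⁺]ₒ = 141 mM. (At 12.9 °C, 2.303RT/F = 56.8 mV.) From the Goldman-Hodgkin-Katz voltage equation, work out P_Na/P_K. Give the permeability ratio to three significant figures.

Let α = P_Na/P_K. GHK: Vm = 56.8·log₁₀[(Kₒ + α·Naₒ)/(Kᵢ + α·Naᵢ)].
10^(Vm/56.8) = 10^(-47.0/56.8) = 0.14878
So 0.14878·(Kᵢ + α·Naᵢ) = Kₒ + α·Naₒ → α = (0.14878·116.0 − 2.66) / (141.0 − 0.14878·12.0)
α = (17.26 − 2.66) / (141.0 − 1.785) = 14.6/139.2 = 0.1049

0.105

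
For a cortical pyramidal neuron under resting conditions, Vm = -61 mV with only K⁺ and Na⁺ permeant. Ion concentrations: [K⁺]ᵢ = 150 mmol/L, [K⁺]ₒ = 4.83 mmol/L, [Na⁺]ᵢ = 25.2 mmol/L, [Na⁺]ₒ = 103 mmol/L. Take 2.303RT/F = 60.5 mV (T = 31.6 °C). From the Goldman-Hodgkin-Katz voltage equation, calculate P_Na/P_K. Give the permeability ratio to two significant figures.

0.098

Let α = P_Na/P_K. GHK: Vm = 60.5·log₁₀[(Kₒ + α·Naₒ)/(Kᵢ + α·Naᵢ)].
10^(Vm/60.5) = 10^(-61.0/60.5) = 0.098115
So 0.098115·(Kᵢ + α·Naᵢ) = Kₒ + α·Naₒ → α = (0.098115·150.0 − 4.83) / (103.0 − 0.098115·25.2)
α = (14.72 − 4.83) / (103.0 − 2.472) = 9.887/100.5 = 0.09835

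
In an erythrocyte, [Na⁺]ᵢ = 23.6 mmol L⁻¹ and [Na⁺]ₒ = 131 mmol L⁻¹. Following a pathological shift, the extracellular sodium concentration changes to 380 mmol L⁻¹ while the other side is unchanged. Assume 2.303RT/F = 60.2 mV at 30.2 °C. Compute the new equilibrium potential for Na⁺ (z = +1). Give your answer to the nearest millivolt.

After the shift: [Na⁺]_out = 380, [Na⁺]_in = 23.6 mmol L⁻¹.
E_new = (60.2/1)·log₁₀(380/23.6) = 60.20 · (1.2069) = 72.65 mV

73 mV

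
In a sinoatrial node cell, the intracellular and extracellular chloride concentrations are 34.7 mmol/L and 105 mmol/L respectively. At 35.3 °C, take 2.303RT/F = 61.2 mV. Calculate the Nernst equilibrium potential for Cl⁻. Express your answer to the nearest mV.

E = (61.2/z) · log₁₀([Cl⁻]_out/[Cl⁻]_in) with z = -1.
For an anion, dividing by z = -1 reverses the sign.
= (61.2/-1) · log₁₀(105/34.7) = -61.20 · log₁₀(3.026)
= -61.20 · (0.4809) = -29.43 mV

-29 mV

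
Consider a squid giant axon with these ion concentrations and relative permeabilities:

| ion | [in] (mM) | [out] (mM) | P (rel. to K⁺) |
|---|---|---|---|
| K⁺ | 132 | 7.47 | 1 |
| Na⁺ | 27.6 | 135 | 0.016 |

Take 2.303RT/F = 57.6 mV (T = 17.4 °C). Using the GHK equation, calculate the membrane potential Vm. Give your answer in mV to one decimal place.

-65.6 mV

Vm = 57.6 · log₁₀[(Σ P·[cation]ₒ + Σ P·[anion]ᵢ) / (Σ P·[cation]ᵢ + Σ P·[anion]ₒ)]
Numerator = 1×7.47 + 0.016×135 = 9.63
Denominator = 1×132 + 0.016×27.6 = 132.4
Vm = 57.6 · log₁₀(0.072711) = 57.6 × (-1.1384) = -65.57 mV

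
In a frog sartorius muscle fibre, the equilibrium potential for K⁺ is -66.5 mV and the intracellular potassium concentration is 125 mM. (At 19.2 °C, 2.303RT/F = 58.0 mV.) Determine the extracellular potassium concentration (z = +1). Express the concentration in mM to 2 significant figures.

8.9 mM

Nernst: E = (58.0/1) · log₁₀([out]/[in]), so log₁₀([out]/[in]) = -66.5 × 1 / 58.0 = -1.1466.
[out]/[in] = 10^(-1.1466) = 0.07136.
[out] = 0.07136 × 125 = 8.92 mM.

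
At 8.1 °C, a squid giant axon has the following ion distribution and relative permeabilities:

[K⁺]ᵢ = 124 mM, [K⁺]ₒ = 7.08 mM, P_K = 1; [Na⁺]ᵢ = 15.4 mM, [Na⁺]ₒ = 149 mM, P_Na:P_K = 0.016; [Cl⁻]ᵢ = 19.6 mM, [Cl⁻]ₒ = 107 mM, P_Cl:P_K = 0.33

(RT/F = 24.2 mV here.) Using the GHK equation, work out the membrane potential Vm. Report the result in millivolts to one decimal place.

Vm = 24.2 · ln[(Σ P·[cation]ₒ + Σ P·[anion]ᵢ) / (Σ P·[cation]ᵢ + Σ P·[anion]ₒ)]
Numerator = 1×7.08 + 0.016×149 + 0.33×19.6 = 15.93
Denominator = 1×124 + 0.016×15.4 + 0.33×107 = 159.6
Vm = 24.2 · ln(0.099852) = 24.2 × (-2.3041) = -55.76 mV

-55.8 mV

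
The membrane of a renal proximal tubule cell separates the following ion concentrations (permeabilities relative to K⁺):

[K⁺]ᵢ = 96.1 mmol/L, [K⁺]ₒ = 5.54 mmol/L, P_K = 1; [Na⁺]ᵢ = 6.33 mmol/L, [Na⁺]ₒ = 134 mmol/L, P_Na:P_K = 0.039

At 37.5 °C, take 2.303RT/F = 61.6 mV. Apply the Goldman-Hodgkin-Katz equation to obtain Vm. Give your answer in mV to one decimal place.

-58.6 mV

Vm = 61.6 · log₁₀[(Σ P·[cation]ₒ + Σ P·[anion]ᵢ) / (Σ P·[cation]ᵢ + Σ P·[anion]ₒ)]
Numerator = 1×5.54 + 0.039×134 = 10.77
Denominator = 1×96.1 + 0.039×6.33 = 96.35
Vm = 61.6 · log₁₀(0.11174) = 61.6 × (-0.9518) = -58.63 mV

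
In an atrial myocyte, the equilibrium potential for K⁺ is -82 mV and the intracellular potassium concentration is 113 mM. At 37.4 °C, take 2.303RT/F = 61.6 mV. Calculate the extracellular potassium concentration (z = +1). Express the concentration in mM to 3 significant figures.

Nernst: E = (61.6/1) · log₁₀([out]/[in]), so log₁₀([out]/[in]) = -82.0 × 1 / 61.6 = -1.3312.
[out]/[in] = 10^(-1.3312) = 0.04665.
[out] = 0.04665 × 113 = 5.271 mM.

5.27 mM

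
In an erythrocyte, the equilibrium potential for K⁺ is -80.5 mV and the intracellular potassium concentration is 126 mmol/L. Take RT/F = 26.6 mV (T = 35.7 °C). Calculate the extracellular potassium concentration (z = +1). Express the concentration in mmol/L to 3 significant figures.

Nernst: E = (26.6/1) · ln([out]/[in]), so ln([out]/[in]) = -80.5 × 1 / 26.6 = -3.0263.
[out]/[in] = e^(-3.0263) = 0.04849.
[out] = 0.04849 × 126 = 6.11 mmol/L.

6.11 mmol/L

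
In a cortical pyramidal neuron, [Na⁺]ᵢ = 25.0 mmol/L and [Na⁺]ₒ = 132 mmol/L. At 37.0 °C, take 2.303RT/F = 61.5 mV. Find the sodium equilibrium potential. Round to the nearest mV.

E = (61.5/z) · log₁₀([Na⁺]_out/[Na⁺]_in) with z = +1.
= (61.5/1) · log₁₀(132/25.0) = 61.50 · log₁₀(5.28)
= 61.50 · (0.7226) = 44.44 mV

44 mV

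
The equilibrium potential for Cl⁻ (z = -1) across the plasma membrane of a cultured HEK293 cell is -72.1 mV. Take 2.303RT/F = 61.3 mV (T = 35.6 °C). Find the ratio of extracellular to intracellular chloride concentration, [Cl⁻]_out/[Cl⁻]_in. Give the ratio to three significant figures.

log₁₀([out]/[in]) = E·z/(61.3) = -72.1 × -1 / 61.3 = 1.1762
[out]/[in] = 10^(1.1762) = 15

15.0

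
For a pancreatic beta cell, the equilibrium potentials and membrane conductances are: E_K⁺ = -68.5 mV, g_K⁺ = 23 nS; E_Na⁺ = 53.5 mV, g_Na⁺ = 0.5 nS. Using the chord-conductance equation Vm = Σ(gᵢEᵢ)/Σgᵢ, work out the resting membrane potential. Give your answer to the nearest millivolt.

-66 mV

Σ gᵢEᵢ = 23·(-68.5) + 0.5·(53.5) = -1548.75
Σ gᵢ = 23 + 0.5 = 23.5
Vm = -1548.75 / 23.5 = -65.90 mV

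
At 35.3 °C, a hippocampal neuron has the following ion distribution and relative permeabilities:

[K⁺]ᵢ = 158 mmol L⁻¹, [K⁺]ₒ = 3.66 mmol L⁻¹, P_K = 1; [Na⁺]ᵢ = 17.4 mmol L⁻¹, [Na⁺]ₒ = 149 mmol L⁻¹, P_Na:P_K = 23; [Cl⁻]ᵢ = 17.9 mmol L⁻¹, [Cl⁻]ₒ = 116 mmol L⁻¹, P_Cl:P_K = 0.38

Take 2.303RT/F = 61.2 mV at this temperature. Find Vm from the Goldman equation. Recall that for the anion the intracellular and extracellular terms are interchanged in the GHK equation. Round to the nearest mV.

46 mV

Vm = 61.2 · log₁₀[(Σ P·[cation]ₒ + Σ P·[anion]ᵢ) / (Σ P·[cation]ᵢ + Σ P·[anion]ₒ)]
Numerator = 1×3.66 + 23×149 + 0.38×17.9 = 3437
Denominator = 1×158 + 23×17.4 + 0.38×116 = 602.3
Vm = 61.2 · log₁₀(5.7074) = 61.2 × (0.7564) = 46.29 mV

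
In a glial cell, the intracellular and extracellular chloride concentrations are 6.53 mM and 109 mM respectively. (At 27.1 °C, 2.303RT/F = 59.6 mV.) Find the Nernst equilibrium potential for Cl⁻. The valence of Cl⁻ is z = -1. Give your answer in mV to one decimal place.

E = (59.6/z) · log₁₀([Cl⁻]_out/[Cl⁻]_in) with z = -1.
For an anion, dividing by z = -1 reverses the sign.
= (59.6/-1) · log₁₀(109/6.53) = -59.60 · log₁₀(16.69)
= -59.60 · (1.2225) = -72.86 mV

-72.9 mV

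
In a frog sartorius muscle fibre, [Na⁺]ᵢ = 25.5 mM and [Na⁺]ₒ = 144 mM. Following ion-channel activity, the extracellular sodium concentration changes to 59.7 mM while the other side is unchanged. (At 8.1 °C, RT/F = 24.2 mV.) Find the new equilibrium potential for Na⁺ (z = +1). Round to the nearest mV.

After the shift: [Na⁺]_out = 59.7, [Na⁺]_in = 25.5 mM.
E_new = (24.2/1)·ln(59.7/25.5) = 24.20 · (0.8507) = 20.59 mV

21 mV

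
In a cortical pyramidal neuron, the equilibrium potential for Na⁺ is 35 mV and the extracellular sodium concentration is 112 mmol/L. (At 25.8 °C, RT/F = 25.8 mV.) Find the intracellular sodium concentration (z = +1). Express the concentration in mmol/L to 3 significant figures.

Nernst: E = (25.8/1) · ln([out]/[in]), so ln([out]/[in]) = 35.0 × 1 / 25.8 = 1.3566.
[out]/[in] = e^(1.3566) = 3.883.
[in] = 112 / 3.883 = 28.84 mmol/L.

28.8 mmol/L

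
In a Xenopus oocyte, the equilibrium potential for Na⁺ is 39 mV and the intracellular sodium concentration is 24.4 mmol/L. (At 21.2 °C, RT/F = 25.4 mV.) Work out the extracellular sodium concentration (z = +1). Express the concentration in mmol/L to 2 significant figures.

110 mmol/L

Nernst: E = (25.4/1) · ln([out]/[in]), so ln([out]/[in]) = 39.0 × 1 / 25.4 = 1.5354.
[out]/[in] = e^(1.5354) = 4.643.
[out] = 4.643 × 24.4 = 113.3 mmol/L.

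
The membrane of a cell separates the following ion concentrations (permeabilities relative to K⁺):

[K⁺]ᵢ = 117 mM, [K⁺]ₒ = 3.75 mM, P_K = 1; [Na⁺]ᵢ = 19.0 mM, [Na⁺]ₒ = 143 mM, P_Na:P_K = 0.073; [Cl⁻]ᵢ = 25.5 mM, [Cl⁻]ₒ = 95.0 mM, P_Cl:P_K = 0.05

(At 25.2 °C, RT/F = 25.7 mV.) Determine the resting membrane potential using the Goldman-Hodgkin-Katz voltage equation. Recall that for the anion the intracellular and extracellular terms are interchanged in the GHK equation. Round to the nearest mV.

Vm = 25.7 · ln[(Σ P·[cation]ₒ + Σ P·[anion]ᵢ) / (Σ P·[cation]ᵢ + Σ P·[anion]ₒ)]
Numerator = 1×3.75 + 0.073×143 + 0.05×25.5 = 15.46
Denominator = 1×117 + 0.073×19.0 + 0.05×95.0 = 123.1
Vm = 25.7 · ln(0.12558) = 25.7 × (-2.0748) = -53.32 mV

-53 mV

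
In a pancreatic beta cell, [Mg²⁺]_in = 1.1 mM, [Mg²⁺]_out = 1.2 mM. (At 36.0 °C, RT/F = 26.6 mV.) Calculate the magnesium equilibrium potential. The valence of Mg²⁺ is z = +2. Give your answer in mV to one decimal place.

1.2 mV

E = (26.6/z) · ln([Mg²⁺]_out/[Mg²⁺]_in) with z = +2.
= (26.6/2) · ln(1.2/1.1) = 13.30 · ln(1.091)
= 13.30 · (0.0870) = 1.16 mV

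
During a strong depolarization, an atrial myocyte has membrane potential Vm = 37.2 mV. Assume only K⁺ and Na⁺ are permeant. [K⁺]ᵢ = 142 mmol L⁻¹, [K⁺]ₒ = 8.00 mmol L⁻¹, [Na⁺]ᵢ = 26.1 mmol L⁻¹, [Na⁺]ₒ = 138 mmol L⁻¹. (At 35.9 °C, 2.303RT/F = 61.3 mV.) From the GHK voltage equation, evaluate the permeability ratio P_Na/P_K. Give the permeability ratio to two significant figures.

17

Let α = P_Na/P_K. GHK: Vm = 61.3·log₁₀[(Kₒ + α·Naₒ)/(Kᵢ + α·Naᵢ)].
10^(Vm/61.3) = 10^(37.2/61.3) = 4.0444
So 4.0444·(Kᵢ + α·Naᵢ) = Kₒ + α·Naₒ → α = (4.0444·142.0 − 8.0) / (138.0 − 4.0444·26.1)
α = (574.3 − 8.0) / (138.0 − 105.6) = 566.3/32.44 = 17.46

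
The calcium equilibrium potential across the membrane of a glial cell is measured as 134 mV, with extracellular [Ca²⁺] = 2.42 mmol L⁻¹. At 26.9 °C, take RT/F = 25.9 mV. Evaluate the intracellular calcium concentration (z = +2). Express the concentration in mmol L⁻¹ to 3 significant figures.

0.0000776 mmol L⁻¹

Nernst: E = (25.9/2) · ln([out]/[in]), so ln([out]/[in]) = 134.0 × 2 / 25.9 = 10.3475.
[out]/[in] = e^(10.3475) = 3.118e+04.
[in] = 2.42 / 3.118e+04 = 7.762e-05 mmol L⁻¹.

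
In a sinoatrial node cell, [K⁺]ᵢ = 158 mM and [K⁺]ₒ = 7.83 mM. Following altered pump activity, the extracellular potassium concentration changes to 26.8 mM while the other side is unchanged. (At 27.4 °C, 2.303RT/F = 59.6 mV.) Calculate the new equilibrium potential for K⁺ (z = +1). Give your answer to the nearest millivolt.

-46 mV

After the shift: [K⁺]_out = 26.8, [K⁺]_in = 158 mM.
E_new = (59.6/1)·log₁₀(26.8/158) = 59.60 · (-0.7705) = -45.92 mV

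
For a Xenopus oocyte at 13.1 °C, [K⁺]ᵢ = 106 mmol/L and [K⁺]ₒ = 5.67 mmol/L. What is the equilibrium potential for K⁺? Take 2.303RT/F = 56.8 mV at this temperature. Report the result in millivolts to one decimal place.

E = (56.8/z) · log₁₀([K⁺]_out/[K⁺]_in) with z = +1.
= (56.8/1) · log₁₀(5.67/106) = 56.80 · log₁₀(0.05349)
= 56.80 · (-1.2717) = -72.23 mV

-72.2 mV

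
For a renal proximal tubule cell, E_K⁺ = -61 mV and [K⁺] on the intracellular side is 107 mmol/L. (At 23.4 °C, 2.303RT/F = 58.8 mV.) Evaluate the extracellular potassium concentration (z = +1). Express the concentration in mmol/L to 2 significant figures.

9.8 mmol/L

Nernst: E = (58.8/1) · log₁₀([out]/[in]), so log₁₀([out]/[in]) = -61.0 × 1 / 58.8 = -1.0374.
[out]/[in] = 10^(-1.0374) = 0.09175.
[out] = 0.09175 × 107 = 9.817 mmol/L.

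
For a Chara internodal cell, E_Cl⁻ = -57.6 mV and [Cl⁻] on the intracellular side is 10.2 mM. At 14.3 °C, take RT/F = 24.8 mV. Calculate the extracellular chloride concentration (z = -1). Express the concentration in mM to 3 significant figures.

104 mM

Nernst: E = (24.8/-1) · ln([out]/[in]), so ln([out]/[in]) = -57.6 × -1 / 24.8 = 2.3226.
[out]/[in] = e^(2.3226) = 10.2.
[out] = 10.2 × 10.2 = 104.1 mM.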